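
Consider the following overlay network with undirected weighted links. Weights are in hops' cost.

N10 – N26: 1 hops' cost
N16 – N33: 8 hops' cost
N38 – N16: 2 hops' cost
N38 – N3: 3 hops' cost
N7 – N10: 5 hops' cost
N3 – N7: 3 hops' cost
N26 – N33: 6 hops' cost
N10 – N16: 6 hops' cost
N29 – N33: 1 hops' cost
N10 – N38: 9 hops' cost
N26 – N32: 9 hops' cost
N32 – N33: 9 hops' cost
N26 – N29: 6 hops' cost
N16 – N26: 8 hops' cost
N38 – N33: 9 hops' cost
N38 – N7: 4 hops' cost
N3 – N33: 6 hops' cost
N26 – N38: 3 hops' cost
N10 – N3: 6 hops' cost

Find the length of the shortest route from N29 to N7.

10 hops' cost

Enumerating some paths:
N29 → N26 → N10 → N7: 6+1+5 = 12
N29 → N26 → N38 → N7: 6+3+4 = 13
N29 → N33 → N3 → N7: 1+6+3 = 10
The minimum is 10 hops' cost via N29 → N33 → N3 → N7.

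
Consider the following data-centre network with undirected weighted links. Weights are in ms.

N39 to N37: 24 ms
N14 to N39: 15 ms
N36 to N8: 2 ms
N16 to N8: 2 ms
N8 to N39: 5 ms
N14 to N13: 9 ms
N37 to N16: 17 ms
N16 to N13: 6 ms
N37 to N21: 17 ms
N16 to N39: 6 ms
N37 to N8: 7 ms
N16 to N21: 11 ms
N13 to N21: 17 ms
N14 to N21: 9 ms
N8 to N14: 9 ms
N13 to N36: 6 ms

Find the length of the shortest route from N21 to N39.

17 ms

Candidate routes:
N21–N16–N39: 11+6 = 17
N21–N14–N8–N39: 9+9+5 = 23
N21–N14–N39: 9+15 = 24
N21–N16–N8–N39: 11+2+5 = 18
The minimum is 17 ms via N21–N16–N39.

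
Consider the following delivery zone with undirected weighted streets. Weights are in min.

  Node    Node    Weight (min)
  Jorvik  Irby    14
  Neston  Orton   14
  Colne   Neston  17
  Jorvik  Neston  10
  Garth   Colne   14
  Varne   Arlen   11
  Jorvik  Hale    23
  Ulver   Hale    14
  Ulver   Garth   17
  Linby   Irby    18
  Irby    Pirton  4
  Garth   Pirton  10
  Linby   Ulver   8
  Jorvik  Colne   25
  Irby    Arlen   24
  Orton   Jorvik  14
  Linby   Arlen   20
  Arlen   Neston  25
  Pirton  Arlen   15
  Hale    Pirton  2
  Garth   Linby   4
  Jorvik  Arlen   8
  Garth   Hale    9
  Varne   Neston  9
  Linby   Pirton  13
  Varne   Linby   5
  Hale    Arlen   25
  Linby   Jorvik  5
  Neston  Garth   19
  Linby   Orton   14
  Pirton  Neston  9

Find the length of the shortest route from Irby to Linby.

17 min

Settle nodes by increasing distance from Irby:
Irby: 0
Pirton: 4  (via Irby)
Hale: 6  (via Pirton)
Neston: 13  (via Pirton)
Garth: 14  (via Pirton)
Jorvik: 14  (via Irby)
Linby: 17  (via Pirton)
Shortest route: Irby–Pirton–Linby = 17 min.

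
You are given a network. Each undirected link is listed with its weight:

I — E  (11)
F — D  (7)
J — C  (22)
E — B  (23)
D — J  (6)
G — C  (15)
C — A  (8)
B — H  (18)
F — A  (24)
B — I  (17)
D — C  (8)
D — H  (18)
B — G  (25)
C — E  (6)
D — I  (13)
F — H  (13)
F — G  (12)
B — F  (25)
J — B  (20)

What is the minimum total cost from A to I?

Shortest distances from A:
A: 0
C: 8  (via A)
E: 14  (via C)
D: 16  (via C)
J: 22  (via D)
F: 23  (via D)
G: 23  (via C)
I: 25  (via E)
Shortest route: A–C–E–I = 25.

25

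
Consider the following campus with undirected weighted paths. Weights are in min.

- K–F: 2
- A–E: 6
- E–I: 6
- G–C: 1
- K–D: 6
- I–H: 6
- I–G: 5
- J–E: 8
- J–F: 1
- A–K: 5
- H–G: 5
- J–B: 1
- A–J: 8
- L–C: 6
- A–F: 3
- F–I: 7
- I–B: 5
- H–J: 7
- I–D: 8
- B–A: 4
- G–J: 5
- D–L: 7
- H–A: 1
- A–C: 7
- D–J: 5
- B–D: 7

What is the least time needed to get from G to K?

Enumerating some paths:
G - H - A - F - K: 5+1+3+2 = 11
G - J - F - K: 5+1+2 = 8
The minimum is 8 min via G - J - F - K.

8 min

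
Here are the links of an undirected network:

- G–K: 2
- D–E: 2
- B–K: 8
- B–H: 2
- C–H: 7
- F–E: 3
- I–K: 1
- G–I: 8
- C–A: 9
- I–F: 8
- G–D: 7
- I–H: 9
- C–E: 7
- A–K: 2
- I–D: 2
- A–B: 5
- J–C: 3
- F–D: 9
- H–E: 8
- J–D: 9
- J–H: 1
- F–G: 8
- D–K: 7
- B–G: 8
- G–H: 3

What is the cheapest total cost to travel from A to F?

Settle nodes by increasing distance from A:
A: 0
K: 2  (via A)
I: 3  (via K)
G: 4  (via K)
B: 5  (via A)
D: 5  (via I)
E: 7  (via D)
H: 7  (via G)
J: 8  (via H)
C: 9  (via A)
F: 10  (via E)
Shortest route: A → K → I → D → E → F = 10.

10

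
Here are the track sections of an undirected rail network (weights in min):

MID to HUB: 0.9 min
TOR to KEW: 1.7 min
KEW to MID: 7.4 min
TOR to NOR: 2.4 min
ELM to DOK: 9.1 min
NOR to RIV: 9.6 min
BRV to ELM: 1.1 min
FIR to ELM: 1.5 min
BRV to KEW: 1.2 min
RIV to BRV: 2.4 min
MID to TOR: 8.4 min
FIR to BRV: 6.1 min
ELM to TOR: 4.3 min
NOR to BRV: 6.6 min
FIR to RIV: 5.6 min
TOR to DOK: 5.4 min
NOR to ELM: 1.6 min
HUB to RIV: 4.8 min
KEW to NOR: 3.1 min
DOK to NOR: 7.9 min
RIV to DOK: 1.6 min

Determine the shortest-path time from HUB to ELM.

Settle nodes by increasing distance from HUB:
HUB: 0
MID: 0.9  (via HUB)
RIV: 4.8  (via HUB)
DOK: 6.4  (via RIV)
BRV: 7.2  (via RIV)
KEW: 8.3  (via MID)
ELM: 8.3  (via BRV)
Shortest route: HUB–RIV–BRV–ELM = 8.3 min.

8.3 min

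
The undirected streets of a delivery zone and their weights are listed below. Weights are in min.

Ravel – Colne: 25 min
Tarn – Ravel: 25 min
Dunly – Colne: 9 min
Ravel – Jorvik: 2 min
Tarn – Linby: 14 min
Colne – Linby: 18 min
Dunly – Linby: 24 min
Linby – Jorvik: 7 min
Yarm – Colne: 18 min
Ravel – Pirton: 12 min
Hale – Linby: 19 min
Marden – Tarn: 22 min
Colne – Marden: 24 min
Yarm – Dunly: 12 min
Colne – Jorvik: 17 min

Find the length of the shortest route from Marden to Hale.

55 min

Candidate routes:
Marden–Tarn–Ravel–Jorvik–Linby–Hale: 22+25+2+7+19 = 75
Marden–Colne–Jorvik–Linby–Hale: 24+17+7+19 = 67
Marden–Tarn–Linby–Hale: 22+14+19 = 55
Marden–Colne–Linby–Hale: 24+18+19 = 61
Cheapest is Marden–Tarn–Linby–Hale at 55 min.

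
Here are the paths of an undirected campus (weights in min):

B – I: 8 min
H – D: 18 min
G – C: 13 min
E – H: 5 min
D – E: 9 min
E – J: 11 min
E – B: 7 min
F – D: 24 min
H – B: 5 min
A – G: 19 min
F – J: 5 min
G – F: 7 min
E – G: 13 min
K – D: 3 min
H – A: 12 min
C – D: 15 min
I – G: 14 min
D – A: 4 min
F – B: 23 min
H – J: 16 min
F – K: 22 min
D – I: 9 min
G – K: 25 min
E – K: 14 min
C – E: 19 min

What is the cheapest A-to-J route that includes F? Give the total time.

Best A to F: A–G–F costing 26
Best F to J: F–J costing 5
Total via F: 26 + 5 = 31 min.

31 min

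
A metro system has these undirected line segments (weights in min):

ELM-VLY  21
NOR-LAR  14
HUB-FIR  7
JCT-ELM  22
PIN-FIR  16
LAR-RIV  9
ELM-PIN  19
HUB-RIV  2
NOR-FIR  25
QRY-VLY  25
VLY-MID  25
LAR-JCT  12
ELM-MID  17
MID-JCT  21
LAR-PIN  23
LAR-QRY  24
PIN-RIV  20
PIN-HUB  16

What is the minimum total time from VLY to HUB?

Shortest distances from VLY:
VLY: 0
ELM: 21  (via VLY)
MID: 25  (via VLY)
QRY: 25  (via VLY)
PIN: 40  (via ELM)
JCT: 43  (via ELM)
LAR: 49  (via QRY)
HUB: 56  (via PIN)
Shortest route: VLY → ELM → PIN → HUB = 56 min.

56 min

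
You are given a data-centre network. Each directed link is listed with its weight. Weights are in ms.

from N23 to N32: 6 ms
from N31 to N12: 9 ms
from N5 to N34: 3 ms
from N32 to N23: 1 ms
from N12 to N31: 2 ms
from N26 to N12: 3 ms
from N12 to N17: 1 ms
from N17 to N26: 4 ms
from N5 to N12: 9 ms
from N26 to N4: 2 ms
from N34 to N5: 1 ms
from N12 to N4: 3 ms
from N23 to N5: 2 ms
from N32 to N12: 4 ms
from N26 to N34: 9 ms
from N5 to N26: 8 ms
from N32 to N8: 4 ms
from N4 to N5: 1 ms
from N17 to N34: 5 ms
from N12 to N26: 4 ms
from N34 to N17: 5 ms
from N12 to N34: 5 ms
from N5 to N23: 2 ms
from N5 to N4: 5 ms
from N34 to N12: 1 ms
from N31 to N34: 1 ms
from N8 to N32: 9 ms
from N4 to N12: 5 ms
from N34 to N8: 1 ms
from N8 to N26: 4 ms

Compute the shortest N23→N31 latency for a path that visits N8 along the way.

15 ms

Best N23 to N8: N23–N5–N34–N8 costing 6
Best N8 to N31: N8–N26–N12–N31 costing 9
Total via N8: 6 + 9 = 15 ms.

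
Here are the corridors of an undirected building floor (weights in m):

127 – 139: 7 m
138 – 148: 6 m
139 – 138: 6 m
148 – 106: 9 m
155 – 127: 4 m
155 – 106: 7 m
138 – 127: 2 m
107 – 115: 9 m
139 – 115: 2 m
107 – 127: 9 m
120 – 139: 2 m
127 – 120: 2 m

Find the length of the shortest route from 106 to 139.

15 m

Compare a few routes:
106–155–127–120–139: 7+4+2+2 = 15
106–155–127–139: 7+4+7 = 18
The minimum is 15 m via 106–155–127–120–139.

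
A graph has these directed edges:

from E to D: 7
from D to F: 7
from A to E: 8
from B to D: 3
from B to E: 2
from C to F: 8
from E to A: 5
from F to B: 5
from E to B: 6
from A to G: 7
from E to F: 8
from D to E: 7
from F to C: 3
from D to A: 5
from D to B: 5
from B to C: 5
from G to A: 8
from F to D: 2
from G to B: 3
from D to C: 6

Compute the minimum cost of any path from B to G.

Running Dijkstra from B:
B: 0
E: 2  (via B)
D: 3  (via B)
C: 5  (via B)
A: 7  (via E)
F: 10  (via E)
G: 14  (via A)
Shortest route: B → E → A → G = 14.

14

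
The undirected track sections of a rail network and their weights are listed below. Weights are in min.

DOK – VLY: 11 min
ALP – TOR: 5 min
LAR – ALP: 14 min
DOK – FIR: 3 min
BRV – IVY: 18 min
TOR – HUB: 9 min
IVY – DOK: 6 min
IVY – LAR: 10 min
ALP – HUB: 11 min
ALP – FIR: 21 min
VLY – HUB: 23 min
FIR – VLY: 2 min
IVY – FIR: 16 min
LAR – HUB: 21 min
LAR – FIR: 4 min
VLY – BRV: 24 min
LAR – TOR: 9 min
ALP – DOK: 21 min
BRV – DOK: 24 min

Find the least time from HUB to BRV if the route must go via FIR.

Best HUB to FIR: HUB → TOR → LAR → FIR costing 22
Best FIR to BRV: FIR → VLY → BRV costing 26
Total via FIR: 22 + 26 = 48 min.

48 min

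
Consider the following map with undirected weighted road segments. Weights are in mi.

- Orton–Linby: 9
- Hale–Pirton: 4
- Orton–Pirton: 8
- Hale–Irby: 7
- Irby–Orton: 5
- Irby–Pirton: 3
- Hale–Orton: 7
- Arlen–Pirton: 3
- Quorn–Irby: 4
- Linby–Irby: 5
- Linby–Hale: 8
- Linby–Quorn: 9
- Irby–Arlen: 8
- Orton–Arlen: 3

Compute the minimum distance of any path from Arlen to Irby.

Candidate routes:
Arlen → Orton → Pirton → Irby: 3+8+3 = 14
Arlen → Orton → Irby: 3+5 = 8
Arlen → Pirton → Irby: 3+3 = 6
Arlen → Irby: 8 = 8
Cheapest is Arlen → Pirton → Irby at 6 mi.

6 mi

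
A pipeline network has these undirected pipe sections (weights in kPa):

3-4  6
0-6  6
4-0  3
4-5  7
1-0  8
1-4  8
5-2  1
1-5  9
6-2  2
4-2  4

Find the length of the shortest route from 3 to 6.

12 kPa

Enumerating some paths:
3 → 4 → 0 → 6: 6+3+6 = 15
3 → 4 → 2 → 6: 6+4+2 = 12
Cheapest is 3 → 4 → 2 → 6 at 12 kPa.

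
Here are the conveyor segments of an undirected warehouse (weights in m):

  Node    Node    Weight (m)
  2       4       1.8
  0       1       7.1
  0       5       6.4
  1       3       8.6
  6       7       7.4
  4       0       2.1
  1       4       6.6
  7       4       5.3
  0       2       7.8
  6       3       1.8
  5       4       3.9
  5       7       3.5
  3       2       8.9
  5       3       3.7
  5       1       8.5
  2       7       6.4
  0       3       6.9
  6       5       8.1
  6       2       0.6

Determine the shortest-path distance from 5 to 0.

6 m

Running Dijkstra from 5:
5: 0
7: 3.5  (via 5)
3: 3.7  (via 5)
4: 3.9  (via 5)
6: 5.5  (via 3)
2: 5.7  (via 4)
0: 6  (via 4)
Shortest route: 5–4–0 = 6 m.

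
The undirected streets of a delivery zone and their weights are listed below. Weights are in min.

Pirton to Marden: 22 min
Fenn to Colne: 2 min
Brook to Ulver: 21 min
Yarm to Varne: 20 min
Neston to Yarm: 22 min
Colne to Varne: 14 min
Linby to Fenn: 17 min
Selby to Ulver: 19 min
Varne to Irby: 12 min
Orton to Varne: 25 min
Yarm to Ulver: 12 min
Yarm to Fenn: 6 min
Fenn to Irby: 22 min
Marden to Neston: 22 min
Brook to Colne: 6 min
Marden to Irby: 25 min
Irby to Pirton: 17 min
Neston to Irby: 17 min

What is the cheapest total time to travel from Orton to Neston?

54 min

Running Dijkstra from Orton:
Orton: 0
Varne: 25  (via Orton)
Irby: 37  (via Varne)
Colne: 39  (via Varne)
Fenn: 41  (via Colne)
Yarm: 45  (via Varne)
Brook: 45  (via Colne)
Pirton: 54  (via Irby)
Neston: 54  (via Irby)
Shortest route: Orton–Varne–Irby–Neston = 54 min.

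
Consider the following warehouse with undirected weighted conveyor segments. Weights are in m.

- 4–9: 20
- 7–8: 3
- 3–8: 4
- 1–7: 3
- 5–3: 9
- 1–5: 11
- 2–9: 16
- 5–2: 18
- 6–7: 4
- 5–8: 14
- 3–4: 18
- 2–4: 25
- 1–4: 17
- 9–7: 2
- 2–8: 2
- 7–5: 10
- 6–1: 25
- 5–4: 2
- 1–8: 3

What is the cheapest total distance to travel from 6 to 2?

9 m

Shortest distances from 6:
6: 0
7: 4  (via 6)
9: 6  (via 7)
1: 7  (via 7)
8: 7  (via 7)
2: 9  (via 8)
Shortest route: 6 → 7 → 8 → 2 = 9 m.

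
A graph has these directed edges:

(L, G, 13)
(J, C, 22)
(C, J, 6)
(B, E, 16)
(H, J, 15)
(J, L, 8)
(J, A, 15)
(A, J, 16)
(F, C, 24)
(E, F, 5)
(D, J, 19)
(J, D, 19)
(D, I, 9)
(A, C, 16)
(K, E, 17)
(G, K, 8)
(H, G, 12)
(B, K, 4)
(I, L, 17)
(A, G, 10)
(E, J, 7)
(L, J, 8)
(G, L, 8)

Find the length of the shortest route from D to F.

Enumerating some paths:
D → J → L → G → K → E → F: 19+8+13+8+17+5 = 70
D → J → A → G → K → E → F: 19+15+10+8+17+5 = 74
D → I → L → G → K → E → F: 9+17+13+8+17+5 = 69
Cheapest is D → I → L → G → K → E → F at 69.

69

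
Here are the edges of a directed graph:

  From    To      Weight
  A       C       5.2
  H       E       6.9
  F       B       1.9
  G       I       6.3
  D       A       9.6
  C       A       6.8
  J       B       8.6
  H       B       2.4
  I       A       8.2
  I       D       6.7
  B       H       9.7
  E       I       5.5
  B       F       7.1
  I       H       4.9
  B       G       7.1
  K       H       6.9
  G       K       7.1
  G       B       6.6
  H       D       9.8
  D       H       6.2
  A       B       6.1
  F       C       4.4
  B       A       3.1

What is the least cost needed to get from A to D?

25.6

Shortest distances from A:
A: 0
C: 5.2  (via A)
B: 6.1  (via A)
F: 13.2  (via B)
G: 13.2  (via B)
H: 15.8  (via B)
I: 19.5  (via G)
K: 20.3  (via G)
E: 22.7  (via H)
D: 25.6  (via H)
Shortest route: A → B → H → D = 25.6.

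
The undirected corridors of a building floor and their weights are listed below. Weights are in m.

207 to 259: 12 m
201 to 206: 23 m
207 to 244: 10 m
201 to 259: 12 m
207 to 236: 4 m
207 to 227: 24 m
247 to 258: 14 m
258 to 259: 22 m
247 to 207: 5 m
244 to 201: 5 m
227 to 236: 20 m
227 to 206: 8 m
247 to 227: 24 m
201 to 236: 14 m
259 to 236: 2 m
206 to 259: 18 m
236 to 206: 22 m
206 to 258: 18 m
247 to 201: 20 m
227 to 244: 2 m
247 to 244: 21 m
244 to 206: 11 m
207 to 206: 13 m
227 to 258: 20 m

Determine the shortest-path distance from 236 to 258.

23 m

Settle nodes by increasing distance from 236:
236: 0
259: 2  (via 236)
207: 4  (via 236)
247: 9  (via 207)
244: 14  (via 207)
201: 14  (via 236)
227: 16  (via 244)
206: 17  (via 207)
258: 23  (via 247)
Shortest route: 236 → 207 → 247 → 258 = 23 m.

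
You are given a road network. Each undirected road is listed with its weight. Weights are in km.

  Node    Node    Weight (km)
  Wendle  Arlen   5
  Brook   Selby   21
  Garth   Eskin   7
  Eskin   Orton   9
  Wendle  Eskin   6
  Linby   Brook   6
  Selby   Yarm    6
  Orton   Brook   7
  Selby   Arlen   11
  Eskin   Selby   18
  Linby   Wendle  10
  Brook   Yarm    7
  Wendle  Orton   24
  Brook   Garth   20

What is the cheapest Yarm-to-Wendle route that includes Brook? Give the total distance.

23 km

Best Yarm to Brook: Yarm → Brook costing 7
Best Brook to Wendle: Brook → Linby → Wendle costing 16
Total via Brook: 7 + 16 = 23 km.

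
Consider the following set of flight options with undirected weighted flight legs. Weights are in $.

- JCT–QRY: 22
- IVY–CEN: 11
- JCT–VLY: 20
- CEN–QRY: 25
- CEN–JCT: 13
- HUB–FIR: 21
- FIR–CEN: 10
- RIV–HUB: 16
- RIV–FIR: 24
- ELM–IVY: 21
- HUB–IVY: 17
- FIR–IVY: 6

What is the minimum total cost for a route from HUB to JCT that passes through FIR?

Shortest HUB→FIR: HUB–FIR = 21
Best FIR to JCT: FIR–CEN–JCT costing 23
Total via FIR: 21 + 23 = $44.

$44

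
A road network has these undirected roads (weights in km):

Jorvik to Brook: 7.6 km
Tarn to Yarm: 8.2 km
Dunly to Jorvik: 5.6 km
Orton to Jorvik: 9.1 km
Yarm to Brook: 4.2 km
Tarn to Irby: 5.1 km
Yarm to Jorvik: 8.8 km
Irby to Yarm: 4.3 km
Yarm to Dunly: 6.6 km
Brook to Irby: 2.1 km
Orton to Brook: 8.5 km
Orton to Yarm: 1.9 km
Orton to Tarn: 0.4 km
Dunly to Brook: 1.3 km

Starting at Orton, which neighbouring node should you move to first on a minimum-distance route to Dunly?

Candidate routes:
Orton → Yarm → Dunly: 1.9+6.6 = 8.5
Orton → Yarm → Brook → Dunly: 1.9+4.2+1.3 = 7.4
Orton → Tarn → Irby → Brook → Dunly: 0.4+5.1+2.1+1.3 = 8.9
Orton → Yarm → Irby → Brook → Dunly: 1.9+4.3+2.1+1.3 = 9.6
The minimum is 7.4 km via Orton → Yarm → Brook → Dunly.
So from Orton the first move is to Yarm.

Yarm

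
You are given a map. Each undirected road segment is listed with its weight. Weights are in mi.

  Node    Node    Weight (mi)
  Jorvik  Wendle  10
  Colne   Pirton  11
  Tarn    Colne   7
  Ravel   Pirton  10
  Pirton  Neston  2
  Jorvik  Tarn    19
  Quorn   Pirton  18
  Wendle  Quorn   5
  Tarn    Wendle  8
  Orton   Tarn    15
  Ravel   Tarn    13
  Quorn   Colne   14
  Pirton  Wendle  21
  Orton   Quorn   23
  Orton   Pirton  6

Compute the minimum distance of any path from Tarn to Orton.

Candidate routes:
Tarn - Colne - Pirton - Orton: 7+11+6 = 24
Tarn - Orton: 15 = 15
The minimum is 15 mi via Tarn - Orton.

15 mi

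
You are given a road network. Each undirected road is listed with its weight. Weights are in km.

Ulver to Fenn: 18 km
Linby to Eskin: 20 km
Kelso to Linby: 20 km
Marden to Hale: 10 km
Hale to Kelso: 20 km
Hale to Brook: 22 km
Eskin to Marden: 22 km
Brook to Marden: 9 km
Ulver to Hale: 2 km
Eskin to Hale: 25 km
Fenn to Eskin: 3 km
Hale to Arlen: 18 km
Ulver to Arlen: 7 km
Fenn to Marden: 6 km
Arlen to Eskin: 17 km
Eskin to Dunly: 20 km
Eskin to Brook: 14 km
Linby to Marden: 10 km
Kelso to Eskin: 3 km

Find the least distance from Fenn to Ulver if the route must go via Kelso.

Shortest Fenn→Kelso: Fenn → Eskin → Kelso = 6
Shortest Kelso→Ulver: Kelso → Hale → Ulver = 22
Total via Kelso: 6 + 22 = 28 km.

28 km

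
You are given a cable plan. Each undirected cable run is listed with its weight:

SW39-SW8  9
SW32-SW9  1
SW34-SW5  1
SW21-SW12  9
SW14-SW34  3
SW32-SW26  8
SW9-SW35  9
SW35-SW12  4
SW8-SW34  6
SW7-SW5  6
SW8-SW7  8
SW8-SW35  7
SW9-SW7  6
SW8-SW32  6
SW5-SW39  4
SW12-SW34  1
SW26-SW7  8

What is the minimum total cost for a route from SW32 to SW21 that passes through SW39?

30

Best SW32 to SW39: SW32–SW8–SW39 costing 15
Best SW39 to SW21: SW39–SW5–SW34–SW12–SW21 costing 15
Total via SW39: 15 + 15 = 30.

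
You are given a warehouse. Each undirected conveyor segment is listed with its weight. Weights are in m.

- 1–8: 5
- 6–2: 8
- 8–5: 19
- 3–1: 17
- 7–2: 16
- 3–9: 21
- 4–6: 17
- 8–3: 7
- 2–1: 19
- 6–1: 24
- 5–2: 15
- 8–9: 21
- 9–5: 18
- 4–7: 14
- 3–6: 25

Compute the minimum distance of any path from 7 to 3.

Compare a few routes:
7–2–1–8–3: 16+19+5+7 = 47
7–2–1–3: 16+19+17 = 52
7–2–6–3: 16+8+25 = 49
7–4–6–3: 14+17+25 = 56
The minimum is 47 m via 7–2–1–8–3.

47 m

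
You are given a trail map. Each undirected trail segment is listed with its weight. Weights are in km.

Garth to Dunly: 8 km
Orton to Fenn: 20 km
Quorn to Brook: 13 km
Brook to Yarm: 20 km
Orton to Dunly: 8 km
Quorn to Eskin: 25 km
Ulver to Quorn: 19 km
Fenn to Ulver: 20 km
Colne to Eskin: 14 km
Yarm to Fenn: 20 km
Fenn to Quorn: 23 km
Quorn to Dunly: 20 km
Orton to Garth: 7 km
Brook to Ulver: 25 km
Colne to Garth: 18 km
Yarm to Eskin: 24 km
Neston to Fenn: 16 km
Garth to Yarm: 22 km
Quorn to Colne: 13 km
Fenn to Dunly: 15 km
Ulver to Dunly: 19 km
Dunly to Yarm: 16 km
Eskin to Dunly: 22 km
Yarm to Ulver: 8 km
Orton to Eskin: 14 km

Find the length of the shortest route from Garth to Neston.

39 km

Enumerating some paths:
Garth - Orton - Dunly - Fenn - Neston: 7+8+15+16 = 46
Garth - Dunly - Orton - Fenn - Neston: 8+8+20+16 = 52
Garth - Orton - Fenn - Neston: 7+20+16 = 43
Garth - Dunly - Fenn - Neston: 8+15+16 = 39
Cheapest is Garth - Dunly - Fenn - Neston at 39 km.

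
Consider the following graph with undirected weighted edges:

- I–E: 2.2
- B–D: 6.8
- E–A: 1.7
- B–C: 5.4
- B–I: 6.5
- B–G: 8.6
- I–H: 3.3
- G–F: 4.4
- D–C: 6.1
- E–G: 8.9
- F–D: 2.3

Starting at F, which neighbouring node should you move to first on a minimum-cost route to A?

G

Enumerating some paths:
F - G - E - A: 4.4+8.9+1.7 = 15
F - D - B - I - E - A: 2.3+6.8+6.5+2.2+1.7 = 19.5
The minimum is 15 via F - G - E - A.
So from F the first move is to G.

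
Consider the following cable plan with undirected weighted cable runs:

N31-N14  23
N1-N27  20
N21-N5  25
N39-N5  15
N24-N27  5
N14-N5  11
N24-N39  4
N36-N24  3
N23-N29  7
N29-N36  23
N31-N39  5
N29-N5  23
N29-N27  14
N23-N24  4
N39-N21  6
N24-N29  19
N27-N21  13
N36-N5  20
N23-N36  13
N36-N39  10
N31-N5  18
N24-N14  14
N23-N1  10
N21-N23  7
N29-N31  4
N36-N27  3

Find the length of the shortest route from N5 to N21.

21

Running Dijkstra from N5:
N5: 0
N14: 11  (via N5)
N39: 15  (via N5)
N31: 18  (via N5)
N24: 19  (via N39)
N36: 20  (via N5)
N21: 21  (via N39)
Shortest route: N5 → N39 → N21 = 21.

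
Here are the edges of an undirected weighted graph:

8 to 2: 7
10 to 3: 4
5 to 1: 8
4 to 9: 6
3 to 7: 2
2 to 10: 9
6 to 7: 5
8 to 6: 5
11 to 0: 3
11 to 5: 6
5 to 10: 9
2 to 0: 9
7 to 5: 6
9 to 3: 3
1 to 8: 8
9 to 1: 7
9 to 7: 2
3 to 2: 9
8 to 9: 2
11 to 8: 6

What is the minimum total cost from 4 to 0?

17

Candidate routes:
4 - 9 - 7 - 5 - 11 - 0: 6+2+6+6+3 = 23
4 - 9 - 8 - 11 - 0: 6+2+6+3 = 17
The minimum is 17 via 4 - 9 - 8 - 11 - 0.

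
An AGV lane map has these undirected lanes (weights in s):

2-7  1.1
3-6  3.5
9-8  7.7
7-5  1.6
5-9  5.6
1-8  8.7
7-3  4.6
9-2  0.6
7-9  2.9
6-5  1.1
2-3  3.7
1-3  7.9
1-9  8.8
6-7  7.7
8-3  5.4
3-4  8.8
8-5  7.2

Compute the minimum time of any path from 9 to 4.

13.1 s

Compare a few routes:
9–7–3–4: 2.9+4.6+8.8 = 16.3
9–2–3–4: 0.6+3.7+8.8 = 13.1
9–7–2–3–4: 2.9+1.1+3.7+8.8 = 16.5
9–2–7–3–4: 0.6+1.1+4.6+8.8 = 15.1
Cheapest is 9–2–3–4 at 13.1 s.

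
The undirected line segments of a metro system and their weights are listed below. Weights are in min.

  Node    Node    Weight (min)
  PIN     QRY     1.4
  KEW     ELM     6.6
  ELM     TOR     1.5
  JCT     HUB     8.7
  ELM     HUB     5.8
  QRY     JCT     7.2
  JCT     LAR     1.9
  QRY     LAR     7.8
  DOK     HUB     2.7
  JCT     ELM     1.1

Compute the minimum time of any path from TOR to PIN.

11.2 min

Running Dijkstra from TOR:
TOR: 0
ELM: 1.5  (via TOR)
JCT: 2.6  (via ELM)
LAR: 4.5  (via JCT)
HUB: 7.3  (via ELM)
KEW: 8.1  (via ELM)
QRY: 9.8  (via JCT)
DOK: 10  (via HUB)
PIN: 11.2  (via QRY)
Shortest route: TOR → ELM → JCT → QRY → PIN = 11.2 min.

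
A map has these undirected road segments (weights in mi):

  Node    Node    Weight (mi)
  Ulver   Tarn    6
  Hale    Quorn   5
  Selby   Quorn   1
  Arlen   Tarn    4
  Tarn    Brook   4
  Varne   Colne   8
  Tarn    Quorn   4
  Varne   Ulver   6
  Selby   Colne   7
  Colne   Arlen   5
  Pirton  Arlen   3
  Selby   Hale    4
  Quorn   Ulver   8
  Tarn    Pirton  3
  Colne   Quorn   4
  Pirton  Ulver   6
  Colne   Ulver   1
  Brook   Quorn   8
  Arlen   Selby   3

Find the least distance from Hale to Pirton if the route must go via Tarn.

12 mi

Shortest Hale→Tarn: Hale → Quorn → Tarn = 9
Shortest Tarn→Pirton: Tarn → Pirton = 3
Total via Tarn: 9 + 3 = 12 mi.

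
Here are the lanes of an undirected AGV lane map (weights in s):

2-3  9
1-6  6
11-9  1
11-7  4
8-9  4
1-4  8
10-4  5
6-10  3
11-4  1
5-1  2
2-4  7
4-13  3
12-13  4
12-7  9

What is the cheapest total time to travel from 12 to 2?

Compare a few routes:
12 → 7 → 11 → 4 → 2: 9+4+1+7 = 21
12 → 13 → 4 → 2: 4+3+7 = 14
The minimum is 14 s via 12 → 13 → 4 → 2.

14 s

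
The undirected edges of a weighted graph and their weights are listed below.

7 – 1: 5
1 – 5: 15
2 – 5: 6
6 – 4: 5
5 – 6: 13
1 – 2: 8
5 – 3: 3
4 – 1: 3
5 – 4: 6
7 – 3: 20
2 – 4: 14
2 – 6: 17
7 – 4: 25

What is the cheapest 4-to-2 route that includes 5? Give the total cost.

Shortest 4→5: 4–5 = 6
Shortest 5→2: 5–2 = 6
Total via 5: 6 + 6 = 12.

12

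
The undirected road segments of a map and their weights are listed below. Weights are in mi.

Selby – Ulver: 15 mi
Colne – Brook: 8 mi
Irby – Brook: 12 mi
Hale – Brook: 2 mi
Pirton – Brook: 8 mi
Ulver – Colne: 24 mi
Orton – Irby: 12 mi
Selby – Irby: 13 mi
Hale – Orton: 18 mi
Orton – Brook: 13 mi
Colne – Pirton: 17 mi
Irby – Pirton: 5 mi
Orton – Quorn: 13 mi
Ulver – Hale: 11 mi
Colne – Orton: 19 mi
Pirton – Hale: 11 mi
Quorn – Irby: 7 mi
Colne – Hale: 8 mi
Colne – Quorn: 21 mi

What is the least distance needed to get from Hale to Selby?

Enumerating some paths:
Hale - Brook - Irby - Selby: 2+12+13 = 27
Hale - Brook - Pirton - Irby - Selby: 2+8+5+13 = 28
Hale - Ulver - Selby: 11+15 = 26
Hale - Pirton - Irby - Selby: 11+5+13 = 29
Cheapest is Hale - Ulver - Selby at 26 mi.

26 mi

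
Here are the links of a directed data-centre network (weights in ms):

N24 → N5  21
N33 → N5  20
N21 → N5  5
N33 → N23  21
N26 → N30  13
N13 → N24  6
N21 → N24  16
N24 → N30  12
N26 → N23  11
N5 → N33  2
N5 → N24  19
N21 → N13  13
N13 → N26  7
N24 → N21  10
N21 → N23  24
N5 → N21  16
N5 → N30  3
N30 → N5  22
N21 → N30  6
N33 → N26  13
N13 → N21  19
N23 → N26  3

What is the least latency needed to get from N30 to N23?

Enumerating some paths:
N30–N5–N21–N23: 22+16+24 = 62
N30–N5–N33–N26–N23: 22+2+13+11 = 48
N30–N5–N33–N23: 22+2+21 = 45
Cheapest is N30–N5–N33–N23 at 45 ms.

45 ms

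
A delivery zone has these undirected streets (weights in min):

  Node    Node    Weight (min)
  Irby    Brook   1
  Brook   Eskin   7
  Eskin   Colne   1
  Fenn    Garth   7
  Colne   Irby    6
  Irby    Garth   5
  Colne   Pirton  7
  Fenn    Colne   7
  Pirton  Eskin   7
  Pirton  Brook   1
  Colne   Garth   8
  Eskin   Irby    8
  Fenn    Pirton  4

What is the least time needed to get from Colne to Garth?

Running Dijkstra from Colne:
Colne: 0
Eskin: 1  (via Colne)
Irby: 6  (via Colne)
Fenn: 7  (via Colne)
Pirton: 7  (via Colne)
Brook: 7  (via Irby)
Garth: 8  (via Colne)
Shortest route: Colne → Garth = 8 min.

8 min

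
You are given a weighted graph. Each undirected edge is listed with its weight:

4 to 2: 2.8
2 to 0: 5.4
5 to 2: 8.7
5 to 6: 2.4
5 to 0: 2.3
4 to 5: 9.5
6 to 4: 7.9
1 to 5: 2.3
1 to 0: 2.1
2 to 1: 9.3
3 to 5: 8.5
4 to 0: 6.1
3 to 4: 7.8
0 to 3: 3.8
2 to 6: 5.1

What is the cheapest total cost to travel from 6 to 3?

Compare a few routes:
6–5–1–0–3: 2.4+2.3+2.1+3.8 = 10.6
6–5–0–3: 2.4+2.3+3.8 = 8.5
Cheapest is 6–5–0–3 at 8.5.

8.5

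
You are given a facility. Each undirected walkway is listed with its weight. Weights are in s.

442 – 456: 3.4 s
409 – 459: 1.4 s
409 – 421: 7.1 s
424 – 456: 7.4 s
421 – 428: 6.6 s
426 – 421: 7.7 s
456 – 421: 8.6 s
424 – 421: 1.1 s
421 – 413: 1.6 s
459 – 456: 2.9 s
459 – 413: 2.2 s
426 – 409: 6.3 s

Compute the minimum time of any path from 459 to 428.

Shortest distances from 459:
459: 0
409: 1.4  (via 459)
413: 2.2  (via 459)
456: 2.9  (via 459)
421: 3.8  (via 413)
424: 4.9  (via 421)
442: 6.3  (via 456)
426: 7.7  (via 409)
428: 10.4  (via 421)
Shortest route: 459–413–421–428 = 10.4 s.

10.4 s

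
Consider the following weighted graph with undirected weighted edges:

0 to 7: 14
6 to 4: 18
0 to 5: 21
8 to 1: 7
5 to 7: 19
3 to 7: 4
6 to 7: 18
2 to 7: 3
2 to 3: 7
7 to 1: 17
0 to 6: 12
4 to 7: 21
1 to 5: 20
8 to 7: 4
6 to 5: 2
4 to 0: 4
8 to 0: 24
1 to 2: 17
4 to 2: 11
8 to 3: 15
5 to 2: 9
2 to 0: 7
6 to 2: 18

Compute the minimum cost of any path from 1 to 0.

21

Running Dijkstra from 1:
1: 0
8: 7  (via 1)
7: 11  (via 8)
2: 14  (via 7)
3: 15  (via 7)
5: 20  (via 1)
0: 21  (via 2)
Shortest route: 1 → 8 → 7 → 2 → 0 = 21.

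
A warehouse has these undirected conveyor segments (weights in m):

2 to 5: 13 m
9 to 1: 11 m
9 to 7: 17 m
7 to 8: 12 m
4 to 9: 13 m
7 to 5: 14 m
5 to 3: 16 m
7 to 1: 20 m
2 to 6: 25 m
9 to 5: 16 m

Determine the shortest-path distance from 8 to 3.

Enumerating some paths:
8–7–9–5–3: 12+17+16+16 = 61
8–7–5–3: 12+14+16 = 42
The minimum is 42 m via 8–7–5–3.

42 m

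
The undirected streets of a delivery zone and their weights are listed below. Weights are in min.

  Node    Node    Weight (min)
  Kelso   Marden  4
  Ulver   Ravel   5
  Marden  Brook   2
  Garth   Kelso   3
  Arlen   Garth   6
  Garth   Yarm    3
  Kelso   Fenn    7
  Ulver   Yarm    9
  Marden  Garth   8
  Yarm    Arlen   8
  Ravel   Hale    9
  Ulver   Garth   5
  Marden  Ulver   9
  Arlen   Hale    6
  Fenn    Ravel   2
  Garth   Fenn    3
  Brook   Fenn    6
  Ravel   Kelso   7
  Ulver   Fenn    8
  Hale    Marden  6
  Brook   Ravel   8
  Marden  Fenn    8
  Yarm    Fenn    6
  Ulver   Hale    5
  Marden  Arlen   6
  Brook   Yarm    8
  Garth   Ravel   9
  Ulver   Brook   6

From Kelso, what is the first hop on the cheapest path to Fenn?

Compare a few routes:
Kelso - Fenn: 7 = 7
Kelso - Garth - Fenn: 3+3 = 6
Cheapest is Kelso - Garth - Fenn at 6 min.
So from Kelso the first move is to Garth.

Garth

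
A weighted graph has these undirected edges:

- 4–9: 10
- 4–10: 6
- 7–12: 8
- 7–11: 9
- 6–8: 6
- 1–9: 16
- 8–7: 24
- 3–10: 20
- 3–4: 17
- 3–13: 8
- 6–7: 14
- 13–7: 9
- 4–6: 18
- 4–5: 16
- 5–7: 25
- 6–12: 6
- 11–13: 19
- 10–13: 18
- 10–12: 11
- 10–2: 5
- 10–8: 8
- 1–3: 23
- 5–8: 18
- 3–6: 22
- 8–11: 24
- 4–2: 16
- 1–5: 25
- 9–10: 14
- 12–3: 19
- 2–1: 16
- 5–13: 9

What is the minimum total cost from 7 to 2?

24

Running Dijkstra from 7:
7: 0
12: 8  (via 7)
11: 9  (via 7)
13: 9  (via 7)
6: 14  (via 7)
3: 17  (via 13)
5: 18  (via 13)
10: 19  (via 12)
8: 20  (via 6)
2: 24  (via 10)
Shortest route: 7–12–10–2 = 24.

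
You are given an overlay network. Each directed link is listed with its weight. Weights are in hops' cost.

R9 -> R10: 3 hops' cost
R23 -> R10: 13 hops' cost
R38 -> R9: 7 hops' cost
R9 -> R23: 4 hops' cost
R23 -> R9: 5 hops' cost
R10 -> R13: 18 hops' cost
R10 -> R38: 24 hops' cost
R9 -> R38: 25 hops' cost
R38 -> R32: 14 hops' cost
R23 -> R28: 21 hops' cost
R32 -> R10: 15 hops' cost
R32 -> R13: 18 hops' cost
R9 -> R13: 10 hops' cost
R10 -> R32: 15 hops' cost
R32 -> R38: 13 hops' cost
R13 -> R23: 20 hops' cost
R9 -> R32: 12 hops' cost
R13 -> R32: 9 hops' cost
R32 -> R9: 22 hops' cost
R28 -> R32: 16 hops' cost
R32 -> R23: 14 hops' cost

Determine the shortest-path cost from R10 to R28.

50 hops' cost

Running Dijkstra from R10:
R10: 0
R32: 15  (via R10)
R13: 18  (via R10)
R38: 24  (via R10)
R23: 29  (via R32)
R9: 31  (via R38)
R28: 50  (via R23)
Shortest route: R10 → R32 → R23 → R28 = 50 hops' cost.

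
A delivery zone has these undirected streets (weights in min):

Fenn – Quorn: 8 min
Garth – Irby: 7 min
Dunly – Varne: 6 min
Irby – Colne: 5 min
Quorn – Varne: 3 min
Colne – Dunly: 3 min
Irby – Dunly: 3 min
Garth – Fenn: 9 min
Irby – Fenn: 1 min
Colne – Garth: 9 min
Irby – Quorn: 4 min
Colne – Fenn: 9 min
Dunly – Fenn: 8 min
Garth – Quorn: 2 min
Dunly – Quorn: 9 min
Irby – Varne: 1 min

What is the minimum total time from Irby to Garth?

Candidate routes:
Irby–Fenn–Quorn–Garth: 1+8+2 = 11
Irby–Garth: 7 = 7
Irby–Fenn–Garth: 1+9 = 10
Irby–Quorn–Garth: 4+2 = 6
Cheapest is Irby–Quorn–Garth at 6 min.

6 min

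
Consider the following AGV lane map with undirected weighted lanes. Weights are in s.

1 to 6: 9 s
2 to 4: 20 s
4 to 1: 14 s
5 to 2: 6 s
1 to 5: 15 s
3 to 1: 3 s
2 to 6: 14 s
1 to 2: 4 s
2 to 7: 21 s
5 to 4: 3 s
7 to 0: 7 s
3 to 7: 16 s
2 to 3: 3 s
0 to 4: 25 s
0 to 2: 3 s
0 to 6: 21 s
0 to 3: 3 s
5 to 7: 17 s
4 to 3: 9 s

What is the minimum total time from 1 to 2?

4 s

Settle nodes by increasing distance from 1:
1: 0
3: 3  (via 1)
2: 4  (via 1)
Shortest route: 1–2 = 4 s.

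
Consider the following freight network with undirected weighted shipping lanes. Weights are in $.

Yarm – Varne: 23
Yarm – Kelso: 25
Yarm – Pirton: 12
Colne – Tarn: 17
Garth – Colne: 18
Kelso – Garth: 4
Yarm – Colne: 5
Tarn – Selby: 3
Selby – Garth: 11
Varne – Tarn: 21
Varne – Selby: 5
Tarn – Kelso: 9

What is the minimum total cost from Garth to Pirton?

$35

Enumerating some paths:
Garth → Colne → Yarm → Pirton: 18+5+12 = 35
Garth → Kelso → Yarm → Pirton: 4+25+12 = 41
Cheapest is Garth → Colne → Yarm → Pirton at $35.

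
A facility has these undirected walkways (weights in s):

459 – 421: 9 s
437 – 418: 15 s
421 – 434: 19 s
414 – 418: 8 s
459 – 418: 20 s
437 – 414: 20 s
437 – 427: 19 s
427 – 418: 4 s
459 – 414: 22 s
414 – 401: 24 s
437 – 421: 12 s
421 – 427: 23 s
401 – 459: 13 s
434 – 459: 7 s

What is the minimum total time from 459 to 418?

Enumerating some paths:
459 → 414 → 418: 22+8 = 30
459 → 421 → 437 → 418: 9+12+15 = 36
459 → 421 → 427 → 418: 9+23+4 = 36
459 → 418: 20 = 20
The minimum is 20 s via 459 → 418.

20 s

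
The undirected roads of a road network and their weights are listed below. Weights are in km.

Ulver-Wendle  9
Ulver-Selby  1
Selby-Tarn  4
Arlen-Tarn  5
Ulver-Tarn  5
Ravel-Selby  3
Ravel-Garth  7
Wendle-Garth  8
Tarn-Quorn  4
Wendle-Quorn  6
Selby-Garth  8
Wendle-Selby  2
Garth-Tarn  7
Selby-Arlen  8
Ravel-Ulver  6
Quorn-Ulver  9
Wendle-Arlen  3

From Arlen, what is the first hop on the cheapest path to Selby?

Compare a few routes:
Arlen → Selby: 8 = 8
Arlen → Tarn → Ulver → Selby: 5+5+1 = 11
Arlen → Tarn → Selby: 5+4 = 9
Arlen → Wendle → Selby: 3+2 = 5
Cheapest is Arlen → Wendle → Selby at 5 km.
So from Arlen the first move is to Wendle.

Wendle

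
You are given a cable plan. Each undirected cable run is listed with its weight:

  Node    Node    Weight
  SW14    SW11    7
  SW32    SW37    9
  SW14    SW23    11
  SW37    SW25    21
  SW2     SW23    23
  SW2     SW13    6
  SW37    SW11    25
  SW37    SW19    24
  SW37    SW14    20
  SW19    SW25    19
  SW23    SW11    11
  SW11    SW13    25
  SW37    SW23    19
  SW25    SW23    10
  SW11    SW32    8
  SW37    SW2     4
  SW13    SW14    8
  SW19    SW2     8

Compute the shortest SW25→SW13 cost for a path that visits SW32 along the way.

Shortest SW25→SW32: SW25–SW23–SW11–SW32 = 29
Best SW32 to SW13: SW32–SW37–SW2–SW13 costing 19
Total via SW32: 29 + 19 = 48.

48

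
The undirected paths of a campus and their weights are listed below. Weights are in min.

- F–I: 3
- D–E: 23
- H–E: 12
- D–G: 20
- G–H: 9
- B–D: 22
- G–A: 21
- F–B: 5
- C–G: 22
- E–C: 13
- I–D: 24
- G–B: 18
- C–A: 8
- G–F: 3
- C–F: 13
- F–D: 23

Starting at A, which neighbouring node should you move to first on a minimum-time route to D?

G

Enumerating some paths:
A → C → E → D: 8+13+23 = 44
A → G → D: 21+20 = 41
The minimum is 41 min via A → G → D.
So from A the first move is to G.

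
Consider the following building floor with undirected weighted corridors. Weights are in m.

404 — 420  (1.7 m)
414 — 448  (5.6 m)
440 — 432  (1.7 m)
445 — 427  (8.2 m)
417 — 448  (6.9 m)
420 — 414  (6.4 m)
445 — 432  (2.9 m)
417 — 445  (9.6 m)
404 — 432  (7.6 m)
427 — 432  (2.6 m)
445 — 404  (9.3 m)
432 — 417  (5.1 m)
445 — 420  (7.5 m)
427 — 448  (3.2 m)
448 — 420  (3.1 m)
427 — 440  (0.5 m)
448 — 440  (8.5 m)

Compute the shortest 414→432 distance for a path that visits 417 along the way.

Shortest 414→417: 414–448–417 = 12.5
Best 417 to 432: 417–432 costing 5.1
Total via 417: 12.5 + 5.1 = 17.6 m.

17.6 m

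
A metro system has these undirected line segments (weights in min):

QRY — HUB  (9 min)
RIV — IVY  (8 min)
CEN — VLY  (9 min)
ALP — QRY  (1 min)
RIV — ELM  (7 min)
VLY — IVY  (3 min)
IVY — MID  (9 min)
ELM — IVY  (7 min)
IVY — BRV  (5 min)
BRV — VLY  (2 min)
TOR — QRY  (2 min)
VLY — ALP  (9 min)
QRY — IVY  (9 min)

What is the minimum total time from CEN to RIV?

Compare a few routes:
CEN–VLY–IVY–RIV: 9+3+8 = 20
CEN–VLY–BRV–IVY–RIV: 9+2+5+8 = 24
The minimum is 20 min via CEN–VLY–IVY–RIV.

20 min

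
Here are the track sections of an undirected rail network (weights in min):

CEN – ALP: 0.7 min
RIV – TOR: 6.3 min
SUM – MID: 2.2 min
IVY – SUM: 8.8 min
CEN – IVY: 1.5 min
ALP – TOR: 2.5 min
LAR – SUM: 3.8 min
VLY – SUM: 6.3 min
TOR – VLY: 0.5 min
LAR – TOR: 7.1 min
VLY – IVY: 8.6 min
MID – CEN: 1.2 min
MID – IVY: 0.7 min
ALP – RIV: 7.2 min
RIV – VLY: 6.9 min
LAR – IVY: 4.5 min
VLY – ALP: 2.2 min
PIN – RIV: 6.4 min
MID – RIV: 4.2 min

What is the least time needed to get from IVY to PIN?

11.3 min

Running Dijkstra from IVY:
IVY: 0
MID: 0.7  (via IVY)
CEN: 1.5  (via IVY)
ALP: 2.2  (via CEN)
SUM: 2.9  (via MID)
VLY: 4.4  (via ALP)
LAR: 4.5  (via IVY)
TOR: 4.7  (via ALP)
RIV: 4.9  (via MID)
PIN: 11.3  (via RIV)
Shortest route: IVY–MID–RIV–PIN = 11.3 min.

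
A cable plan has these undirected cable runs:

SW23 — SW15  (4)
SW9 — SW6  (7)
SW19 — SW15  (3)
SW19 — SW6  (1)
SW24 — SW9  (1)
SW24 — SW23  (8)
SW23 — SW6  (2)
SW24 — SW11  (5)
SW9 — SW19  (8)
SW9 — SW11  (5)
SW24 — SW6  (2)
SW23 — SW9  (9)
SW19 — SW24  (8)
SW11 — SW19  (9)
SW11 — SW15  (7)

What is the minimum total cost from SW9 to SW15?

Shortest distances from SW9:
SW9: 0
SW24: 1  (via SW9)
SW6: 3  (via SW24)
SW19: 4  (via SW6)
SW23: 5  (via SW6)
SW11: 5  (via SW9)
SW15: 7  (via SW19)
Shortest route: SW9–SW24–SW6–SW19–SW15 = 7.

7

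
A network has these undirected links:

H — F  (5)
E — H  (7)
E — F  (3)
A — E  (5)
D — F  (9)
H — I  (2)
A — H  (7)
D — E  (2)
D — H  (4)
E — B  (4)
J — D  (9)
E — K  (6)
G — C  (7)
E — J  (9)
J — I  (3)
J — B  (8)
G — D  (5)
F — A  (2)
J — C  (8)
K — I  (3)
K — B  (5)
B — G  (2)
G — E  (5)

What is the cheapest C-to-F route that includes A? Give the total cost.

19

Best C to A: C–G–E–A costing 17
Best A to F: A–F costing 2
Total via A: 17 + 2 = 19.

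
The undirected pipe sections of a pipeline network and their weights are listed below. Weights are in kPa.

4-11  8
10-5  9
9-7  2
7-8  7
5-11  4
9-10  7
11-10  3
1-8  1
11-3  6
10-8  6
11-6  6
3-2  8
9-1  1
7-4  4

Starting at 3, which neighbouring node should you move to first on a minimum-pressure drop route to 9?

Candidate routes:
3 → 11 → 10 → 9: 6+3+7 = 16
3 → 11 → 10 → 8 → 1 → 9: 6+3+6+1+1 = 17
The minimum is 16 kPa via 3 → 11 → 10 → 9.
So from 3 the first move is to 11.

11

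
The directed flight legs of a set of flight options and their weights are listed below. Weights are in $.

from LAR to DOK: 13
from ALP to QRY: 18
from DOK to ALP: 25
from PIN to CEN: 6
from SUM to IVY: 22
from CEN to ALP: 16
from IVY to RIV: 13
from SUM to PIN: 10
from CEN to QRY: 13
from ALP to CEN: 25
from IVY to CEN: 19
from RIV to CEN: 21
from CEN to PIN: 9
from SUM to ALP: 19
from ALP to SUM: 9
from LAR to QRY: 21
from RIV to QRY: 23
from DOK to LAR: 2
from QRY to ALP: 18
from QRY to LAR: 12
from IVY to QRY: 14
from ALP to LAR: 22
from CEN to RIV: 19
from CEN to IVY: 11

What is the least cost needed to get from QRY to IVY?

Shortest distances from QRY:
QRY: 0
LAR: 12  (via QRY)
ALP: 18  (via QRY)
DOK: 25  (via LAR)
SUM: 27  (via ALP)
PIN: 37  (via SUM)
CEN: 43  (via ALP)
IVY: 49  (via SUM)
Shortest route: QRY → ALP → SUM → IVY = $49.

$49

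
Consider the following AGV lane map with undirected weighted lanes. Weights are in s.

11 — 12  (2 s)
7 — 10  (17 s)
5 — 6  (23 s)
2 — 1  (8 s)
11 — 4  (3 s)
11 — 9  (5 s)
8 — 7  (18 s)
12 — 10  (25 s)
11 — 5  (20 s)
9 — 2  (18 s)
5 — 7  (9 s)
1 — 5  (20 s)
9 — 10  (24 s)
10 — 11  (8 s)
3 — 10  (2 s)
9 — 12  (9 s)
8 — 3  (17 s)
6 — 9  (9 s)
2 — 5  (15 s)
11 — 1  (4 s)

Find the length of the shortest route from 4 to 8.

Compare a few routes:
4 → 11 → 10 → 7 → 8: 3+8+17+18 = 46
4 → 11 → 12 → 10 → 3 → 8: 3+2+25+2+17 = 49
4 → 11 → 5 → 7 → 8: 3+20+9+18 = 50
4 → 11 → 10 → 3 → 8: 3+8+2+17 = 30
The minimum is 30 s via 4 → 11 → 10 → 3 → 8.

30 s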